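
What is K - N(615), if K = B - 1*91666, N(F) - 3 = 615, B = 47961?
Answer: -44323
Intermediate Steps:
N(F) = 618 (N(F) = 3 + 615 = 618)
K = -43705 (K = 47961 - 1*91666 = 47961 - 91666 = -43705)
K - N(615) = -43705 - 1*618 = -43705 - 618 = -44323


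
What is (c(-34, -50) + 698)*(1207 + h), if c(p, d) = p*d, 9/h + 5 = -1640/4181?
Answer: 7240410892/2505 ≈ 2.8904e+6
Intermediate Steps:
h = -4181/2505 (h = 9/(-5 - 1640/4181) = 9/(-22545/4181) = 9*(-4181/22545) = -4181/2505 ≈ -1.6691)
c(p, d) = d*p
(c(-34, -50) + 698)*(1207 + h) = (-50*(-34) + 698)*(1207 - 4181/2505) = (1700 + 698)*(3019354/2505) = 2398*(3019354/2505) = 7240410892/2505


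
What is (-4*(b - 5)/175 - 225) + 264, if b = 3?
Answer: 6833/175 ≈ 39.046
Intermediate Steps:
(-4*(b - 5)/175 - 225) + 264 = (-4*(3 - 5)/175 - 225) + 264 = (-4*(-2)*(1/175) - 225) + 264 = (8*(1/175) - 225) + 264 = (8/175 - 225) + 264 = -39367/175 + 264 = 6833/175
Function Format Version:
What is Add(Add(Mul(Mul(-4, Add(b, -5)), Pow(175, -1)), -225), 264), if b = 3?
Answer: Rational(6833, 175) ≈ 39.046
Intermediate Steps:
Add(Add(Mul(Mul(-4, Add(b, -5)), Pow(175, -1)), -225), 264) = Add(Add(Mul(Mul(-4, Add(3, -5)), Pow(175, -1)), -225), 264) = Add(Add(Mul(Mul(-4, -2), Rational(1, 175)), -225), 264) = Add(Add(Mul(8, Rational(1, 175)), -225), 264) = Add(Add(Rational(8, 175), -225), 264) = Add(Rational(-39367, 175), 264) = Rational(6833, 175)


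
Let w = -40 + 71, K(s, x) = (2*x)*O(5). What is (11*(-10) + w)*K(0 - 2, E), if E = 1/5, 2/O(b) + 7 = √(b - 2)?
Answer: 1106/115 + 158*√3/115 ≈ 11.997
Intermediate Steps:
O(b) = 2/(-7 + √(-2 + b)) (O(b) = 2/(-7 + √(b - 2)) = 2/(-7 + √(-2 + b)))
E = ⅕ ≈ 0.20000
K(s, x) = 4*x/(-7 + √3) (K(s, x) = (2*x)*(2/(-7 + √(-2 + 5))) = (2*x)*(2/(-7 + √3)) = 4*x/(-7 + √3))
w = 31
(11*(-10) + w)*K(0 - 2, E) = (11*(-10) + 31)*(-14/23*⅕ - 2/23*⅕*√3) = (-110 + 31)*(-14/115 - 2*√3/115) = -79*(-14/115 - 2*√3/115) = 1106/115 + 158*√3/115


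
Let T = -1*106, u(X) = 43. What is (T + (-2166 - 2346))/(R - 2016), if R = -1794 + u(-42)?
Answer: 4618/3767 ≈ 1.2259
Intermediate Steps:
R = -1751 (R = -1794 + 43 = -1751)
T = -106
(T + (-2166 - 2346))/(R - 2016) = (-106 + (-2166 - 2346))/(-1751 - 2016) = (-106 - 4512)/(-3767) = -4618*(-1/3767) = 4618/3767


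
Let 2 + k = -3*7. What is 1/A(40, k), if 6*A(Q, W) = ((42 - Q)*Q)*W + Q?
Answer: -1/300 ≈ -0.0033333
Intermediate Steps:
k = -23 (k = -2 - 3*7 = -2 - 21 = -23)
A(Q, W) = Q/6 + Q*W*(42 - Q)/6 (A(Q, W) = (((42 - Q)*Q)*W + Q)/6 = ((Q*(42 - Q))*W + Q)/6 = (Q*W*(42 - Q) + Q)/6 = (Q + Q*W*(42 - Q))/6 = Q/6 + Q*W*(42 - Q)/6)
1/A(40, k) = 1/((⅙)*40*(1 + 42*(-23) - 1*40*(-23))) = 1/((⅙)*40*(1 - 966 + 920)) = 1/((⅙)*40*(-45)) = 1/(-300) = -1/300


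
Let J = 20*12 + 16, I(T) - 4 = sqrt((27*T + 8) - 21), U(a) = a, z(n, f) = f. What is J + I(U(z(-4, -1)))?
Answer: 260 + 2*I*sqrt(10) ≈ 260.0 + 6.3246*I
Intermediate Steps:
I(T) = 4 + sqrt(-13 + 27*T) (I(T) = 4 + sqrt((27*T + 8) - 21) = 4 + sqrt((8 + 27*T) - 21) = 4 + sqrt(-13 + 27*T))
J = 256 (J = 240 + 16 = 256)
J + I(U(z(-4, -1))) = 256 + (4 + sqrt(-13 + 27*(-1))) = 256 + (4 + sqrt(-13 - 27)) = 256 + (4 + sqrt(-40)) = 256 + (4 + 2*I*sqrt(10)) = 260 + 2*I*sqrt(10)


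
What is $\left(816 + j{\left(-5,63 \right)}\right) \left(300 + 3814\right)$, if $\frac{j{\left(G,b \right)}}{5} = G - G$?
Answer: $3357024$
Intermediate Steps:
$j{\left(G,b \right)} = 0$ ($j{\left(G,b \right)} = 5 \left(G - G\right) = 5 \cdot 0 = 0$)
$\left(816 + j{\left(-5,63 \right)}\right) \left(300 + 3814\right) = \left(816 + 0\right) \left(300 + 3814\right) = 816 \cdot 4114 = 3357024$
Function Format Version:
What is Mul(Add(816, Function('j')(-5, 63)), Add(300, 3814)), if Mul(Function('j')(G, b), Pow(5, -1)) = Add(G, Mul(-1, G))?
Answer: 3357024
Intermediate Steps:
Function('j')(G, b) = 0 (Function('j')(G, b) = Mul(5, Add(G, Mul(-1, G))) = Mul(5, 0) = 0)
Mul(Add(816, Function('j')(-5, 63)), Add(300, 3814)) = Mul(Add(816, 0), Add(300, 3814)) = Mul(816, 4114) = 3357024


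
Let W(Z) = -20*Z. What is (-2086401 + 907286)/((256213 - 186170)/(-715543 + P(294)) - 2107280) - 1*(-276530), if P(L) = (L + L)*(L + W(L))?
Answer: 2330973972161234955/8429353978123 ≈ 2.7653e+5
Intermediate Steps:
P(L) = -38*L**2 (P(L) = (L + L)*(L - 20*L) = (2*L)*(-19*L) = -38*L**2)
(-2086401 + 907286)/((256213 - 186170)/(-715543 + P(294)) - 2107280) - 1*(-276530) = (-2086401 + 907286)/((256213 - 186170)/(-715543 - 38*294**2) - 2107280) - 1*(-276530) = -1179115/(70043/(-715543 - 38*86436) - 2107280) + 276530 = -1179115/(70043/(-715543 - 3284568) - 2107280) + 276530 = -1179115/(70043/(-4000111) - 2107280) + 276530 = -1179115/(70043*(-1/4000111) - 2107280) + 276530 = -1179115/(-70043/4000111 - 2107280) + 276530 = -1179115/(-8429353978123/4000111) + 276530 = -1179115*(-4000111/8429353978123) + 276530 = 4716590881765/8429353978123 + 276530 = 2330973972161234955/8429353978123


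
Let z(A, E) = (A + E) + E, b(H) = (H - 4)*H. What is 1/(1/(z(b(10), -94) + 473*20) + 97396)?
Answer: 9332/908899473 ≈ 1.0267e-5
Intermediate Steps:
b(H) = H*(-4 + H) (b(H) = (-4 + H)*H = H*(-4 + H))
z(A, E) = A + 2*E
1/(1/(z(b(10), -94) + 473*20) + 97396) = 1/(1/((10*(-4 + 10) + 2*(-94)) + 473*20) + 97396) = 1/(1/((10*6 - 188) + 9460) + 97396) = 1/(1/((60 - 188) + 9460) + 97396) = 1/(1/(-128 + 9460) + 97396) = 1/(1/9332 + 97396) = 1/(908899473/9332) = 9332/908899473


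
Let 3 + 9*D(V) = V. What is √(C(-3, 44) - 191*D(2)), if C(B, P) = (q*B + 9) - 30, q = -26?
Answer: 8*√11/3 ≈ 8.8443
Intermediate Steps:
D(V) = -⅓ + V/9
C(B, P) = -21 - 26*B (C(B, P) = (-26*B + 9) - 30 = (9 - 26*B) - 30 = -21 - 26*B)
√(C(-3, 44) - 191*D(2)) = √((-21 - 26*(-3)) - 191*(-⅓ + (⅑)*2)) = √((-21 + 78) - 191*(-⅓ + 2/9)) = √(57 - 191*(-⅑)) = √(57 + 191/9) = √(704/9) = 8*√11/3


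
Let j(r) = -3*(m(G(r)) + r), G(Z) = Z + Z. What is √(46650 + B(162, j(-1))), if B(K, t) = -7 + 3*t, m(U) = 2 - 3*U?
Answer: 2*√11645 ≈ 215.82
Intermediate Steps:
G(Z) = 2*Z
j(r) = -6 + 15*r (j(r) = -3*((2 - 6*r) + r) = -3*(2 - 5*r) = -6 + 15*r)
√(46650 + B(162, j(-1))) = √(46650 + (-7 + 3*(-6 + 15*(-1)))) = √(46650 + (-7 + 3*(-6 - 15))) = √(46650 + (-7 + 3*(-21))) = √(46650 + (-7 - 63)) = √(46650 - 70) = √46580 = 2*√11645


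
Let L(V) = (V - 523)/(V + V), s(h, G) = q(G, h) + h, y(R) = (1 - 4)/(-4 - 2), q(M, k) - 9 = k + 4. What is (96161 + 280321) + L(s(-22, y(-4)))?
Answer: 11671219/31 ≈ 3.7649e+5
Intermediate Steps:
q(M, k) = 13 + k (q(M, k) = 9 + (k + 4) = 9 + (4 + k) = 13 + k)
y(R) = ½ (y(R) = -3/(-6) = -3*(-⅙) = ½)
s(h, G) = 13 + 2*h (s(h, G) = (13 + h) + h = 13 + 2*h)
L(V) = (-523 + V)/(2*V) (L(V) = (-523 + V)/((2*V)) = (-523 + V)*(1/(2*V)) = (-523 + V)/(2*V))
(96161 + 280321) + L(s(-22, y(-4))) = (96161 + 280321) + (-523 + (13 + 2*(-22)))/(2*(13 + 2*(-22))) = 376482 + (-523 + (13 - 44))/(2*(13 - 44)) = 376482 + (½)*(-523 - 31)/(-31) = 376482 + (½)*(-1/31)*(-554) = 376482 + 277/31 = 11671219/31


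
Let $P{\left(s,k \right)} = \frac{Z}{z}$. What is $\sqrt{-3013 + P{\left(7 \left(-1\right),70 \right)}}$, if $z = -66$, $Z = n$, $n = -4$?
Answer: $\frac{i \sqrt{3281091}}{33} \approx 54.89 i$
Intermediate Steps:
$Z = -4$
$P{\left(s,k \right)} = \frac{2}{33}$ ($P{\left(s,k \right)} = - \frac{4}{-66} = \left(-4\right) \left(- \frac{1}{66}\right) = \frac{2}{33}$)
$\sqrt{-3013 + P{\left(7 \left(-1\right),70 \right)}} = \sqrt{-3013 + \frac{2}{33}} = \sqrt{- \frac{99427}{33}} = \frac{i \sqrt{3281091}}{33}$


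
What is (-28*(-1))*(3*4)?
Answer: 336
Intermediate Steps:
(-28*(-1))*(3*4) = 28*12 = 336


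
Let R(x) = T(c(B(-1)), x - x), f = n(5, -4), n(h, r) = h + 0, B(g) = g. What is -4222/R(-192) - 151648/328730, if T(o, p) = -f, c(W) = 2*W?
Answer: 138713982/164365 ≈ 843.94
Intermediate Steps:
n(h, r) = h
f = 5
T(o, p) = -5 (T(o, p) = -1*5 = -5)
R(x) = -5
-4222/R(-192) - 151648/328730 = -4222/(-5) - 151648/328730 = -4222*(-1/5) - 151648*1/328730 = 4222/5 - 75824/164365 = 138713982/164365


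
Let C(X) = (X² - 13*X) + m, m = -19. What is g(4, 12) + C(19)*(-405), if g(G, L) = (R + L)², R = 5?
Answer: -38186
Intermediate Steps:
g(G, L) = (5 + L)²
C(X) = -19 + X² - 13*X (C(X) = (X² - 13*X) - 19 = -19 + X² - 13*X)
g(4, 12) + C(19)*(-405) = (5 + 12)² + (-19 + 19² - 13*19)*(-405) = 17² + (-19 + 361 - 247)*(-405) = 289 + 95*(-405) = 289 - 38475 = -38186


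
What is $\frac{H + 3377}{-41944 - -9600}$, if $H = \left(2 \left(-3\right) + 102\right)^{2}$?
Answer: $- \frac{12593}{32344} \approx -0.38935$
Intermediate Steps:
$H = 9216$ ($H = \left(-6 + 102\right)^{2} = 96^{2} = 9216$)
$\frac{H + 3377}{-41944 - -9600} = \frac{9216 + 3377}{-41944 - -9600} = \frac{12593}{-41944 + 9600} = \frac{12593}{-32344} = 12593 \left(- \frac{1}{32344}\right) = - \frac{12593}{32344}$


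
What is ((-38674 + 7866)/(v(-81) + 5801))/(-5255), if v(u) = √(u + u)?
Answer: 178717208/176840014565 - 277272*I*√2/176840014565 ≈ 0.0010106 - 2.2174e-6*I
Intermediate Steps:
v(u) = √2*√u (v(u) = √(2*u) = √2*√u)
((-38674 + 7866)/(v(-81) + 5801))/(-5255) = ((-38674 + 7866)/(√2*√(-81) + 5801))/(-5255) = -30808/(√2*(9*I) + 5801)*(-1/5255) = -30808/(9*I*√2 + 5801)*(-1/5255) = -30808/(5801 + 9*I*√2)*(-1/5255) = 30808/(5255*(5801 + 9*I*√2))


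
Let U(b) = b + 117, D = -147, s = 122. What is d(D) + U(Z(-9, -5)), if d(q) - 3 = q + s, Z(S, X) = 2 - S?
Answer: 106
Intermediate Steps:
U(b) = 117 + b
d(q) = 125 + q (d(q) = 3 + (q + 122) = 3 + (122 + q) = 125 + q)
d(D) + U(Z(-9, -5)) = (125 - 147) + (117 + (2 - 1*(-9))) = -22 + (117 + (2 + 9)) = -22 + (117 + 11) = -22 + 128 = 106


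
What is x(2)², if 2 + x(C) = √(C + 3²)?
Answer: (2 - √11)² ≈ 1.7335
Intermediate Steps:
x(C) = -2 + √(9 + C) (x(C) = -2 + √(C + 3²) = -2 + √(C + 9) = -2 + √(9 + C))
x(2)² = (-2 + √(9 + 2))² = (-2 + √11)²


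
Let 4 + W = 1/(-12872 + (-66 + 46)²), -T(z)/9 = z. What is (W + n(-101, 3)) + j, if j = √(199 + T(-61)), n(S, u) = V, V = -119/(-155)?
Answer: -6248627/1933160 + 2*√187 ≈ 24.117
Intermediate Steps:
V = 119/155 (V = -119*(-1/155) = 119/155 ≈ 0.76774)
T(z) = -9*z
n(S, u) = 119/155
j = 2*√187 (j = √(199 - 9*(-61)) = √(199 + 549) = √748 = 2*√187 ≈ 27.350)
W = -49889/12472 (W = -4 + 1/(-12872 + (-66 + 46)²) = -4 + 1/(-12872 + (-20)²) = -4 + 1/(-12872 + 400) = -4 + 1/(-12472) = -4 - 1/12472 = -49889/12472 ≈ -4.0001)
(W + n(-101, 3)) + j = (-49889/12472 + 119/155) + 2*√187 = -6248627/1933160 + 2*√187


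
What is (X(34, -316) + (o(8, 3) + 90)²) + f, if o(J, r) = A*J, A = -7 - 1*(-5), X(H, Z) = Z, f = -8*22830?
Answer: -177480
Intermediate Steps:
f = -182640
A = -2 (A = -7 + 5 = -2)
o(J, r) = -2*J
(X(34, -316) + (o(8, 3) + 90)²) + f = (-316 + (-2*8 + 90)²) - 182640 = (-316 + (-16 + 90)²) - 182640 = (-316 + 74²) - 182640 = (-316 + 5476) - 182640 = 5160 - 182640 = -177480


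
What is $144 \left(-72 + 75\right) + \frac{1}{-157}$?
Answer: $\frac{67823}{157} \approx 431.99$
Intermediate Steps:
$144 \left(-72 + 75\right) + \frac{1}{-157} = 144 \cdot 3 - \frac{1}{157} = 432 - \frac{1}{157} = \frac{67823}{157}$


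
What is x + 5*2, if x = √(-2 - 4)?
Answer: 10 + I*√6 ≈ 10.0 + 2.4495*I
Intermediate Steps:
x = I*√6 (x = √(-6) = I*√6 ≈ 2.4495*I)
x + 5*2 = I*√6 + 5*2 = I*√6 + 10 = 10 + I*√6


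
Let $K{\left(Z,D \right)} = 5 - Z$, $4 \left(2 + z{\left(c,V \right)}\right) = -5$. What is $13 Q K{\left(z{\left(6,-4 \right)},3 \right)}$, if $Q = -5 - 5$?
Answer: $- \frac{2145}{2} \approx -1072.5$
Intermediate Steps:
$z{\left(c,V \right)} = - \frac{13}{4}$ ($z{\left(c,V \right)} = -2 + \frac{1}{4} \left(-5\right) = -2 - \frac{5}{4} = - \frac{13}{4}$)
$Q = -10$ ($Q = -5 - 5 = -10$)
$13 Q K{\left(z{\left(6,-4 \right)},3 \right)} = 13 \left(-10\right) \left(5 - - \frac{13}{4}\right) = - 130 \left(5 + \frac{13}{4}\right) = \left(-130\right) \frac{33}{4} = - \frac{2145}{2}$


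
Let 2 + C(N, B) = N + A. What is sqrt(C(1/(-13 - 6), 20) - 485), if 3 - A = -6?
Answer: I*sqrt(172577)/19 ≈ 21.864*I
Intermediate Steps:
A = 9 (A = 3 - 1*(-6) = 3 + 6 = 9)
C(N, B) = 7 + N (C(N, B) = -2 + (N + 9) = -2 + (9 + N) = 7 + N)
sqrt(C(1/(-13 - 6), 20) - 485) = sqrt((7 + 1/(-13 - 6)) - 485) = sqrt((7 + 1/(-19)) - 485) = sqrt((7 - 1/19) - 485) = sqrt(132/19 - 485) = sqrt(-9083/19) = I*sqrt(172577)/19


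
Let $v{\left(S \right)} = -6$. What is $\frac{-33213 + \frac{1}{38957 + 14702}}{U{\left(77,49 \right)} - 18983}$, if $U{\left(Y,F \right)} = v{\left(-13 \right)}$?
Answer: $\frac{1782176366}{1018930751} \approx 1.7491$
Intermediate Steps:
$U{\left(Y,F \right)} = -6$
$\frac{-33213 + \frac{1}{38957 + 14702}}{U{\left(77,49 \right)} - 18983} = \frac{-33213 + \frac{1}{38957 + 14702}}{-6 - 18983} = \frac{-33213 + \frac{1}{53659}}{-18989} = \left(-33213 + \frac{1}{53659}\right) \left(- \frac{1}{18989}\right) = \left(- \frac{1782176366}{53659}\right) \left(- \frac{1}{18989}\right) = \frac{1782176366}{1018930751}$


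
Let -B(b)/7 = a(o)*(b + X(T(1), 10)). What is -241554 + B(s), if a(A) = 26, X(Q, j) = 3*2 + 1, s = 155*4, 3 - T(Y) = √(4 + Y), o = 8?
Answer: -355668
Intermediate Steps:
T(Y) = 3 - √(4 + Y)
s = 620
X(Q, j) = 7 (X(Q, j) = 6 + 1 = 7)
B(b) = -1274 - 182*b (B(b) = -182*(b + 7) = -182*(7 + b) = -7*(182 + 26*b) = -1274 - 182*b)
-241554 + B(s) = -241554 + (-1274 - 182*620) = -241554 + (-1274 - 112840) = -241554 - 114114 = -355668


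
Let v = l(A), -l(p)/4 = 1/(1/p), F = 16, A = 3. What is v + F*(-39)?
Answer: -636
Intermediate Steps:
l(p) = -4*p
v = -12 (v = -4*3 = -12)
v + F*(-39) = -12 + 16*(-39) = -12 - 624 = -636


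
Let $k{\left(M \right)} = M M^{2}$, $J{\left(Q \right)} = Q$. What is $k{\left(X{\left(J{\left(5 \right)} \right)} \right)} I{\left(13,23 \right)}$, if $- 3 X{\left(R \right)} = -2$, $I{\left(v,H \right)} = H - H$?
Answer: $0$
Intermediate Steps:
$I{\left(v,H \right)} = 0$
$X{\left(R \right)} = \frac{2}{3}$ ($X{\left(R \right)} = \left(- \frac{1}{3}\right) \left(-2\right) = \frac{2}{3}$)
$k{\left(M \right)} = M^{3}$
$k{\left(X{\left(J{\left(5 \right)} \right)} \right)} I{\left(13,23 \right)} = \left(\frac{2}{3}\right)^{3} \cdot 0 = \frac{8}{27} \cdot 0 = 0$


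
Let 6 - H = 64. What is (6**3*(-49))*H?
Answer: 613872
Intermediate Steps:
H = -58 (H = 6 - 1*64 = 6 - 64 = -58)
(6**3*(-49))*H = (6**3*(-49))*(-58) = (216*(-49))*(-58) = -10584*(-58) = 613872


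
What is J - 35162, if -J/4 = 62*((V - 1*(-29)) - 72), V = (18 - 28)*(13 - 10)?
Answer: -17058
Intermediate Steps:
V = -30 (V = -10*3 = -30)
J = 18104 (J = -248*((-30 - 1*(-29)) - 72) = -248*((-30 + 29) - 72) = -248*(-1 - 72) = -248*(-73) = -4*(-4526) = 18104)
J - 35162 = 18104 - 35162 = -17058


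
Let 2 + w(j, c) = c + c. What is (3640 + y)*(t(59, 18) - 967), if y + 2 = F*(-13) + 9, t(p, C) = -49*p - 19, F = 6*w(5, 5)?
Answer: -11720171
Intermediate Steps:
w(j, c) = -2 + 2*c (w(j, c) = -2 + (c + c) = -2 + 2*c)
F = 48 (F = 6*(-2 + 2*5) = 6*(-2 + 10) = 6*8 = 48)
t(p, C) = -19 - 49*p
y = -617 (y = -2 + (48*(-13) + 9) = -2 + (-624 + 9) = -2 - 615 = -617)
(3640 + y)*(t(59, 18) - 967) = (3640 - 617)*((-19 - 49*59) - 967) = 3023*((-19 - 2891) - 967) = 3023*(-2910 - 967) = 3023*(-3877) = -11720171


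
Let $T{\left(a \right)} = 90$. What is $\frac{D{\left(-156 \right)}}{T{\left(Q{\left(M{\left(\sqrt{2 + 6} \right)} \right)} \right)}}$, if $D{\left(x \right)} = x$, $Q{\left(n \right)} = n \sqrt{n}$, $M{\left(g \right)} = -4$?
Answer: $- \frac{26}{15} \approx -1.7333$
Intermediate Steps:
$Q{\left(n \right)} = n^{\frac{3}{2}}$
$\frac{D{\left(-156 \right)}}{T{\left(Q{\left(M{\left(\sqrt{2 + 6} \right)} \right)} \right)}} = - \frac{156}{90} = \left(-156\right) \frac{1}{90} = - \frac{26}{15}$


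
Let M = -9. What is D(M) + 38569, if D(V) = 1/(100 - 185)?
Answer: 3278364/85 ≈ 38569.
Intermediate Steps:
D(V) = -1/85 (D(V) = 1/(-85) = -1/85)
D(M) + 38569 = -1/85 + 38569 = 3278364/85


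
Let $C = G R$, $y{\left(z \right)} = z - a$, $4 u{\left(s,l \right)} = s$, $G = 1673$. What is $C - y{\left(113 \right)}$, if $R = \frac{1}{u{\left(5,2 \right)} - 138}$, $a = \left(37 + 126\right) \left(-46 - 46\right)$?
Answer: $- \frac{8271315}{547} \approx -15121.0$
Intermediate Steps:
$u{\left(s,l \right)} = \frac{s}{4}$
$a = -14996$ ($a = 163 \left(-92\right) = -14996$)
$R = - \frac{4}{547}$ ($R = \frac{1}{\frac{1}{4} \cdot 5 - 138} = \frac{1}{\frac{5}{4} - 138} = \frac{1}{- \frac{547}{4}} = - \frac{4}{547} \approx -0.0073126$)
$y{\left(z \right)} = 14996 + z$ ($y{\left(z \right)} = z - -14996 = z + 14996 = 14996 + z$)
$C = - \frac{6692}{547}$ ($C = 1673 \left(- \frac{4}{547}\right) = - \frac{6692}{547} \approx -12.234$)
$C - y{\left(113 \right)} = - \frac{6692}{547} - \left(14996 + 113\right) = - \frac{6692}{547} - 15109 = - \frac{8271315}{547}$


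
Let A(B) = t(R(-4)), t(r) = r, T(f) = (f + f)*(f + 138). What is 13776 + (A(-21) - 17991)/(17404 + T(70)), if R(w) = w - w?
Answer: 213632211/15508 ≈ 13776.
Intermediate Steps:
R(w) = 0
T(f) = 2*f*(138 + f) (T(f) = (2*f)*(138 + f) = 2*f*(138 + f))
A(B) = 0
13776 + (A(-21) - 17991)/(17404 + T(70)) = 13776 + (0 - 17991)/(17404 + 2*70*(138 + 70)) = 13776 - 17991/(17404 + 2*70*208) = 13776 - 17991/(17404 + 29120) = 13776 - 17991/46524 = 13776 - 17991*1/46524 = 13776 - 5997/15508 = 213632211/15508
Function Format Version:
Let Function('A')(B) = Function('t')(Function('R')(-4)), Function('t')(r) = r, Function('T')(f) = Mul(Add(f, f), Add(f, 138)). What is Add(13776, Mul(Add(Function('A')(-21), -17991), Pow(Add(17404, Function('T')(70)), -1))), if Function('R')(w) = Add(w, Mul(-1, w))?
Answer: Rational(213632211, 15508) ≈ 13776.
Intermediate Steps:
Function('R')(w) = 0
Function('T')(f) = Mul(2, f, Add(138, f)) (Function('T')(f) = Mul(Mul(2, f), Add(138, f)) = Mul(2, f, Add(138, f)))
Function('A')(B) = 0
Add(13776, Mul(Add(Function('A')(-21), -17991), Pow(Add(17404, Function('T')(70)), -1))) = Add(13776, Mul(Add(0, -17991), Pow(Add(17404, Mul(2, 70, Add(138, 70))), -1))) = Add(13776, Mul(-17991, Pow(Add(17404, Mul(2, 70, 208)), -1))) = Add(13776, Mul(-17991, Pow(Add(17404, 29120), -1))) = Add(13776, Mul(-17991, Pow(46524, -1))) = Add(13776, Mul(-17991, Rational(1, 46524))) = Add(13776, Rational(-5997, 15508)) = Rational(213632211, 15508)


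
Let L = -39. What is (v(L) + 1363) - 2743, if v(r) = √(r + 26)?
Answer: -1380 + I*√13 ≈ -1380.0 + 3.6056*I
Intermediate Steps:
v(r) = √(26 + r)
(v(L) + 1363) - 2743 = (√(26 - 39) + 1363) - 2743 = (√(-13) + 1363) - 2743 = (I*√13 + 1363) - 2743 = (1363 + I*√13) - 2743 = -1380 + I*√13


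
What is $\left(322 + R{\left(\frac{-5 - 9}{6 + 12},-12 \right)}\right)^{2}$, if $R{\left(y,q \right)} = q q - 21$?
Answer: $198025$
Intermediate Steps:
$R{\left(y,q \right)} = -21 + q^{2}$ ($R{\left(y,q \right)} = q^{2} - 21 = -21 + q^{2}$)
$\left(322 + R{\left(\frac{-5 - 9}{6 + 12},-12 \right)}\right)^{2} = \left(322 - \left(21 - \left(-12\right)^{2}\right)\right)^{2} = \left(322 + \left(-21 + 144\right)\right)^{2} = \left(322 + 123\right)^{2} = 445^{2} = 198025$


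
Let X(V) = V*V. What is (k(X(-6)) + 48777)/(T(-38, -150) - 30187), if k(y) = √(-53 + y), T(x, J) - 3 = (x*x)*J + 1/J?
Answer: -7316550/37017601 - 150*I*√17/37017601 ≈ -0.19765 - 1.6707e-5*I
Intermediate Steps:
X(V) = V²
T(x, J) = 3 + 1/J + J*x² (T(x, J) = 3 + ((x*x)*J + 1/J) = 3 + (x²*J + 1/J) = 3 + (J*x² + 1/J) = 3 + (1/J + J*x²) = 3 + 1/J + J*x²)
(k(X(-6)) + 48777)/(T(-38, -150) - 30187) = (√(-53 + (-6)²) + 48777)/((3 + 1/(-150) - 150*(-38)²) - 30187) = (√(-53 + 36) + 48777)/((3 - 1/150 - 150*1444) - 30187) = (√(-17) + 48777)/((3 - 1/150 - 216600) - 30187) = (I*√17 + 48777)/(-32489551/150 - 30187) = (48777 + I*√17)/(-37017601/150) = (48777 + I*√17)*(-150/37017601) = -7316550/37017601 - 150*I*√17/37017601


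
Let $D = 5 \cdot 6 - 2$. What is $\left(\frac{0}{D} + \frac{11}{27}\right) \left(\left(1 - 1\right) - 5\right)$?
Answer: $- \frac{55}{27} \approx -2.037$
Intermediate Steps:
$D = 28$ ($D = 30 - 2 = 28$)
$\left(\frac{0}{D} + \frac{11}{27}\right) \left(\left(1 - 1\right) - 5\right) = \left(\frac{0}{28} + \frac{11}{27}\right) \left(\left(1 - 1\right) - 5\right) = \left(0 \cdot \frac{1}{28} + 11 \cdot \frac{1}{27}\right) \left(0 - 5\right) = \left(0 + \frac{11}{27}\right) \left(-5\right) = \frac{11}{27} \left(-5\right) = - \frac{55}{27}$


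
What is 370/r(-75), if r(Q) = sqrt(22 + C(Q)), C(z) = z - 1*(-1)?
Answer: -185*I*sqrt(13)/13 ≈ -51.31*I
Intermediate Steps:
C(z) = 1 + z (C(z) = z + 1 = 1 + z)
r(Q) = sqrt(23 + Q) (r(Q) = sqrt(22 + (1 + Q)) = sqrt(23 + Q))
370/r(-75) = 370/(sqrt(23 - 75)) = 370/(sqrt(-52)) = 370/((2*I*sqrt(13))) = 370*(-I*sqrt(13)/26) = -185*I*sqrt(13)/13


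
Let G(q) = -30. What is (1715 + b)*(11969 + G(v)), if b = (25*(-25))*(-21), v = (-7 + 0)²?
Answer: 177174760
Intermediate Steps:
v = 49 (v = (-7)² = 49)
b = 13125 (b = -625*(-21) = 13125)
(1715 + b)*(11969 + G(v)) = (1715 + 13125)*(11969 - 30) = 14840*11939 = 177174760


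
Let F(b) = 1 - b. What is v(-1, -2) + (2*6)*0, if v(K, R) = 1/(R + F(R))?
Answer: 1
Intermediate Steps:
v(K, R) = 1 (v(K, R) = 1/(R + (1 - R)) = 1/1 = 1)
v(-1, -2) + (2*6)*0 = 1 + (2*6)*0 = 1 + 12*0 = 1 + 0 = 1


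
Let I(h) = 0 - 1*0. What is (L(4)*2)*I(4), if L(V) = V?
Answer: 0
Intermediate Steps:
I(h) = 0 (I(h) = 0 + 0 = 0)
(L(4)*2)*I(4) = (4*2)*0 = 8*0 = 0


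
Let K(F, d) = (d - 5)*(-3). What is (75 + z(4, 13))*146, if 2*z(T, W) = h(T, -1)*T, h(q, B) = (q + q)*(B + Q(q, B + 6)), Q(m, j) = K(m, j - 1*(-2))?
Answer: -5402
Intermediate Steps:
K(F, d) = 15 - 3*d (K(F, d) = (-5 + d)*(-3) = 15 - 3*d)
Q(m, j) = 9 - 3*j (Q(m, j) = 15 - 3*(j - 1*(-2)) = 15 - 3*(j + 2) = 15 - 3*(2 + j) = 15 + (-6 - 3*j) = 9 - 3*j)
h(q, B) = 2*q*(-9 - 2*B) (h(q, B) = (q + q)*(B + (9 - 3*(B + 6))) = (2*q)*(B + (9 - 3*(6 + B))) = (2*q)*(B + (9 + (-18 - 3*B))) = (2*q)*(B + (-9 - 3*B)) = (2*q)*(-9 - 2*B) = 2*q*(-9 - 2*B))
z(T, W) = -7*T² (z(T, W) = ((2*T*(-9 - 2*(-1)))*T)/2 = ((2*T*(-9 + 2))*T)/2 = ((2*T*(-7))*T)/2 = ((-14*T)*T)/2 = (-14*T²)/2 = -7*T²)
(75 + z(4, 13))*146 = (75 - 7*4²)*146 = (75 - 7*16)*146 = (75 - 112)*146 = -37*146 = -5402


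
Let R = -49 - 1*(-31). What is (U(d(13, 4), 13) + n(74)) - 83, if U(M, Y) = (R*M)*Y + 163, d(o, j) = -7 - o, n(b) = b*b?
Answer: 10236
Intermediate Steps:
n(b) = b²
R = -18 (R = -49 + 31 = -18)
U(M, Y) = 163 - 18*M*Y (U(M, Y) = (-18*M)*Y + 163 = -18*M*Y + 163 = 163 - 18*M*Y)
(U(d(13, 4), 13) + n(74)) - 83 = ((163 - 18*(-7 - 1*13)*13) + 74²) - 83 = ((163 - 18*(-7 - 13)*13) + 5476) - 83 = ((163 - 18*(-20)*13) + 5476) - 83 = ((163 + 4680) + 5476) - 83 = (4843 + 5476) - 83 = 10319 - 83 = 10236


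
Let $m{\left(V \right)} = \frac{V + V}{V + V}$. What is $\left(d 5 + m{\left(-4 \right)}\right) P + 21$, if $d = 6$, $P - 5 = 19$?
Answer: $765$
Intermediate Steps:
$P = 24$ ($P = 5 + 19 = 24$)
$m{\left(V \right)} = 1$ ($m{\left(V \right)} = \frac{2 V}{2 V} = 2 V \frac{1}{2 V} = 1$)
$\left(d 5 + m{\left(-4 \right)}\right) P + 21 = \left(6 \cdot 5 + 1\right) 24 + 21 = \left(30 + 1\right) 24 + 21 = 31 \cdot 24 + 21 = 744 + 21 = 765$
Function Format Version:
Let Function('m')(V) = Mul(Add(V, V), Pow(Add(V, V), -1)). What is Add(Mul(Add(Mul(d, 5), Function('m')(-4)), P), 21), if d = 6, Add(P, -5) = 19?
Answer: 765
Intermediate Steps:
P = 24 (P = Add(5, 19) = 24)
Function('m')(V) = 1 (Function('m')(V) = Mul(Mul(2, V), Pow(Mul(2, V), -1)) = Mul(Mul(2, V), Mul(Rational(1, 2), Pow(V, -1))) = 1)
Add(Mul(Add(Mul(d, 5), Function('m')(-4)), P), 21) = Add(Mul(Add(Mul(6, 5), 1), 24), 21) = Add(Mul(Add(30, 1), 24), 21) = Add(Mul(31, 24), 21) = Add(744, 21) = 765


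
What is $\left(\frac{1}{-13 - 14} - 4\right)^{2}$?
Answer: $\frac{11881}{729} \approx 16.298$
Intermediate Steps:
$\left(\frac{1}{-13 - 14} - 4\right)^{2} = \left(\frac{1}{-27} - 4\right)^{2} = \left(- \frac{1}{27} - 4\right)^{2} = \left(- \frac{109}{27}\right)^{2} = \frac{11881}{729}$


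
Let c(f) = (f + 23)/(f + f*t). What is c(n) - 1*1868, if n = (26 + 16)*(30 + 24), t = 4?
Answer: -21180829/11340 ≈ -1867.8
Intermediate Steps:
n = 2268 (n = 42*54 = 2268)
c(f) = (23 + f)/(5*f) (c(f) = (f + 23)/(f + f*4) = (23 + f)/(f + 4*f) = (23 + f)/((5*f)) = (23 + f)*(1/(5*f)) = (23 + f)/(5*f))
c(n) - 1*1868 = (1/5)*(23 + 2268)/2268 - 1*1868 = (1/5)*(1/2268)*2291 - 1868 = 2291/11340 - 1868 = -21180829/11340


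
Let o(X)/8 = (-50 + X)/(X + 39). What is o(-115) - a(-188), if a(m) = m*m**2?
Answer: 126249098/19 ≈ 6.6447e+6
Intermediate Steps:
a(m) = m**3
o(X) = 8*(-50 + X)/(39 + X) (o(X) = 8*((-50 + X)/(X + 39)) = 8*((-50 + X)/(39 + X)) = 8*(-50 + X)/(39 + X))
o(-115) - a(-188) = 8*(-50 - 115)/(39 - 115) - 1*(-188)**3 = 8*(-165)/(-76) - 1*(-6644672) = 8*(-1/76)*(-165) + 6644672 = 330/19 + 6644672 = 126249098/19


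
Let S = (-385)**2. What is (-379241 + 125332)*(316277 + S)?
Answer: -117941238318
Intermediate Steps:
S = 148225
(-379241 + 125332)*(316277 + S) = (-379241 + 125332)*(316277 + 148225) = -253909*464502 = -117941238318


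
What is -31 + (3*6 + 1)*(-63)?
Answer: -1228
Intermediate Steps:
-31 + (3*6 + 1)*(-63) = -31 + (18 + 1)*(-63) = -31 + 19*(-63) = -31 - 1197 = -1228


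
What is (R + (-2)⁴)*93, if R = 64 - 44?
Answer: 3348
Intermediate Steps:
R = 20
(R + (-2)⁴)*93 = (20 + (-2)⁴)*93 = (20 + 16)*93 = 36*93 = 3348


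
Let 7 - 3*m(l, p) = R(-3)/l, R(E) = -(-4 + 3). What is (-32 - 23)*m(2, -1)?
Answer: -715/6 ≈ -119.17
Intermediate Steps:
R(E) = 1 (R(E) = -1*(-1) = 1)
m(l, p) = 7/3 - 1/(3*l)
(-32 - 23)*m(2, -1) = (-32 - 23)*((⅓)*(-1 + 7*2)/2) = -55*(-1 + 14)/(3*2) = -55*13/(3*2) = -55*13/6 = -715/6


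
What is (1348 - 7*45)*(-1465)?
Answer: -1513345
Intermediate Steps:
(1348 - 7*45)*(-1465) = (1348 - 315)*(-1465) = 1033*(-1465) = -1513345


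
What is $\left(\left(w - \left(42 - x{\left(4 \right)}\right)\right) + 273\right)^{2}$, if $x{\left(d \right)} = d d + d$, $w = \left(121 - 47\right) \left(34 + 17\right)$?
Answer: $16200625$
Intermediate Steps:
$w = 3774$ ($w = 74 \cdot 51 = 3774$)
$x{\left(d \right)} = d + d^{2}$ ($x{\left(d \right)} = d^{2} + d = d + d^{2}$)
$\left(\left(w - \left(42 - x{\left(4 \right)}\right)\right) + 273\right)^{2} = \left(\left(3774 - \left(42 - 4 \left(1 + 4\right)\right)\right) + 273\right)^{2} = \left(\left(3774 - \left(42 - 4 \cdot 5\right)\right) + 273\right)^{2} = \left(\left(3774 - \left(42 - 20\right)\right) + 273\right)^{2} = \left(\left(3774 - 22\right) + 273\right)^{2} = \left(3752 + 273\right)^{2} = 4025^{2} = 16200625$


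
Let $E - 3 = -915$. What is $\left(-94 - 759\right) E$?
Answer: $777936$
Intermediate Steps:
$E = -912$ ($E = 3 - 915 = -912$)
$\left(-94 - 759\right) E = \left(-94 - 759\right) \left(-912\right) = \left(-853\right) \left(-912\right) = 777936$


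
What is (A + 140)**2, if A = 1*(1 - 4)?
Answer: 18769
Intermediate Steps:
A = -3 (A = 1*(-3) = -3)
(A + 140)**2 = (-3 + 140)**2 = 137**2 = 18769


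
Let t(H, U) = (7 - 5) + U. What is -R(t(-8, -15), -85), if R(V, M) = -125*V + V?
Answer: -1612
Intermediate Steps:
t(H, U) = 2 + U
R(V, M) = -124*V
-R(t(-8, -15), -85) = -(-124)*(2 - 15) = -(-124)*(-13) = -1*1612 = -1612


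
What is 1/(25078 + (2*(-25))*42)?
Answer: 1/22978 ≈ 4.3520e-5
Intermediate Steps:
1/(25078 + (2*(-25))*42) = 1/(25078 - 50*42) = 1/(25078 - 2100) = 1/22978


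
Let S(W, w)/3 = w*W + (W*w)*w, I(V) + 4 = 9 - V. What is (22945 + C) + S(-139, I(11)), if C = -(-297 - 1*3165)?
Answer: 13897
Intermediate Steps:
I(V) = 5 - V (I(V) = -4 + (9 - V) = 5 - V)
S(W, w) = 3*W*w + 3*W*w**2 (S(W, w) = 3*(w*W + (W*w)*w) = 3*(W*w + W*w**2) = 3*W*w + 3*W*w**2)
C = 3462 (C = -(-297 - 3165) = -1*(-3462) = 3462)
(22945 + C) + S(-139, I(11)) = (22945 + 3462) + 3*(-139)*(5 - 1*11)*(1 + (5 - 1*11)) = 26407 + 3*(-139)*(5 - 11)*(1 + (5 - 11)) = 26407 + 3*(-139)*(-6)*(1 - 6) = 26407 + 3*(-139)*(-6)*(-5) = 26407 - 12510 = 13897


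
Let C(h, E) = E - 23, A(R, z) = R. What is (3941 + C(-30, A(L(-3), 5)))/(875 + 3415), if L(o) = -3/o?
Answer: 3919/4290 ≈ 0.91352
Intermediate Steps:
C(h, E) = -23 + E
(3941 + C(-30, A(L(-3), 5)))/(875 + 3415) = (3941 + (-23 - 3/(-3)))/(875 + 3415) = (3941 + (-23 - 3*(-⅓)))/4290 = (3941 + (-23 + 1))*(1/4290) = (3941 - 22)*(1/4290) = 3919*(1/4290) = 3919/4290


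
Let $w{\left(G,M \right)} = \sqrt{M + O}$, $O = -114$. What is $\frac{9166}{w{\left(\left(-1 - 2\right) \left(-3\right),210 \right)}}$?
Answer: $\frac{4583 \sqrt{6}}{12} \approx 935.5$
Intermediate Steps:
$w{\left(G,M \right)} = \sqrt{-114 + M}$ ($w{\left(G,M \right)} = \sqrt{M - 114} = \sqrt{-114 + M}$)
$\frac{9166}{w{\left(\left(-1 - 2\right) \left(-3\right),210 \right)}} = \frac{9166}{\sqrt{-114 + 210}} = \frac{9166}{\sqrt{96}} = \frac{9166}{4 \sqrt{6}} = 9166 \frac{\sqrt{6}}{24} = \frac{4583 \sqrt{6}}{12}$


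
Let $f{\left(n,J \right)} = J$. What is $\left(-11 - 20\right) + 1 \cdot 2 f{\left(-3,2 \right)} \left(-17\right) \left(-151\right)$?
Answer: $10237$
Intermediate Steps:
$\left(-11 - 20\right) + 1 \cdot 2 f{\left(-3,2 \right)} \left(-17\right) \left(-151\right) = \left(-11 - 20\right) + 1 \cdot 2 \cdot 2 \left(-17\right) \left(-151\right) = \left(-11 - 20\right) + 2 \cdot 2 \left(-17\right) \left(-151\right) = -31 + 4 \left(-17\right) \left(-151\right) = -31 - -10268 = -31 + 10268 = 10237$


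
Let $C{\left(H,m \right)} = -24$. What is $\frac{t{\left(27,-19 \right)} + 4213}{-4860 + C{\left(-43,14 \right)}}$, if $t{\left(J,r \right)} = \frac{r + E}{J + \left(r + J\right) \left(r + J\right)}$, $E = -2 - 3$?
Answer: $- \frac{383359}{444444} \approx -0.86256$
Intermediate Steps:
$E = -5$ ($E = -2 - 3 = -5$)
$t{\left(J,r \right)} = \frac{-5 + r}{J + \left(J + r\right)^{2}}$ ($t{\left(J,r \right)} = \frac{r - 5}{J + \left(r + J\right) \left(r + J\right)} = \frac{-5 + r}{J + \left(J + r\right) \left(J + r\right)} = \frac{-5 + r}{J + \left(J + r\right)^{2}}$)
$\frac{t{\left(27,-19 \right)} + 4213}{-4860 + C{\left(-43,14 \right)}} = \frac{\frac{-5 - 19}{27 + \left(27 - 19\right)^{2}} + 4213}{-4860 - 24} = \frac{\frac{1}{27 + 8^{2}} \left(-24\right) + 4213}{-4884} = \left(\frac{1}{27 + 64} \left(-24\right) + 4213\right) \left(- \frac{1}{4884}\right) = \left(\frac{1}{91} \left(-24\right) + 4213\right) \left(- \frac{1}{4884}\right) = \left(- \frac{24}{91} + 4213\right) \left(- \frac{1}{4884}\right) = \frac{383359}{91} \left(- \frac{1}{4884}\right) = - \frac{383359}{444444}$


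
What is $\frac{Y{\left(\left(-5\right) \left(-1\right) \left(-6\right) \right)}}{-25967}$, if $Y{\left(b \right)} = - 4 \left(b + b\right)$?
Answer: $- \frac{240}{25967} \approx -0.0092425$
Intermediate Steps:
$Y{\left(b \right)} = - 8 b$ ($Y{\left(b \right)} = - 4 \cdot 2 b = - 8 b$)
$\frac{Y{\left(\left(-5\right) \left(-1\right) \left(-6\right) \right)}}{-25967} = \frac{\left(-8\right) \left(-5\right) \left(-1\right) \left(-6\right)}{-25967} = - 8 \cdot 5 \left(-6\right) \left(- \frac{1}{25967}\right) = \left(-8\right) \left(-30\right) \left(- \frac{1}{25967}\right) = 240 \left(- \frac{1}{25967}\right) = - \frac{240}{25967}$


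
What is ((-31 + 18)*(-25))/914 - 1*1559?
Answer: -1424601/914 ≈ -1558.6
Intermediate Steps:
((-31 + 18)*(-25))/914 - 1*1559 = -13*(-25)*(1/914) - 1559 = 325*(1/914) - 1559 = 325/914 - 1559 = -1424601/914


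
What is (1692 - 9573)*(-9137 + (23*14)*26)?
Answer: 6028965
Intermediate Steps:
(1692 - 9573)*(-9137 + (23*14)*26) = -7881*(-9137 + 322*26) = -7881*(-9137 + 8372) = -7881*(-765) = 6028965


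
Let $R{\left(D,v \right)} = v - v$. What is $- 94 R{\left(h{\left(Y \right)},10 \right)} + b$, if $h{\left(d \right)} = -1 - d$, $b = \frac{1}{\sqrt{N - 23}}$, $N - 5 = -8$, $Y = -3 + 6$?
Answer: $- \frac{i \sqrt{26}}{26} \approx - 0.19612 i$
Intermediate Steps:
$Y = 3$
$N = -3$ ($N = 5 - 8 = -3$)
$b = - \frac{i \sqrt{26}}{26}$ ($b = \frac{1}{\sqrt{-3 - 23}} = \frac{1}{\sqrt{-26}} = \frac{1}{i \sqrt{26}} = - \frac{i \sqrt{26}}{26} \approx - 0.19612 i$)
$R{\left(D,v \right)} = 0$
$- 94 R{\left(h{\left(Y \right)},10 \right)} + b = \left(-94\right) 0 - \frac{i \sqrt{26}}{26} = 0 - \frac{i \sqrt{26}}{26} = - \frac{i \sqrt{26}}{26}$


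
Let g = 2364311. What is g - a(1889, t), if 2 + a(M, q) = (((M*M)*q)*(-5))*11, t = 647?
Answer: 126981067098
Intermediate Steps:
a(M, q) = -2 - 55*q*M² (a(M, q) = -2 + (((M*M)*q)*(-5))*11 = -2 + ((M²*q)*(-5))*11 = -2 + ((q*M²)*(-5))*11 = -2 - 5*q*M²*11 = -2 - 55*q*M²)
g - a(1889, t) = 2364311 - (-2 - 55*647*1889²) = 2364311 - (-2 - 55*647*3568321) = 2364311 - (-2 - 126978702785) = 2364311 - 1*(-126978702787) = 2364311 + 126978702787 = 126981067098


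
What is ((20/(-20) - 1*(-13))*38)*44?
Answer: 20064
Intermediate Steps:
((20/(-20) - 1*(-13))*38)*44 = ((20*(-1/20) + 13)*38)*44 = ((-1 + 13)*38)*44 = (12*38)*44 = 456*44 = 20064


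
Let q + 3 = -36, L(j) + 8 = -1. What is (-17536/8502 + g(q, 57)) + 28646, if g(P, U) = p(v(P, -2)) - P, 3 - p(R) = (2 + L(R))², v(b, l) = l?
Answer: 121735621/4251 ≈ 28637.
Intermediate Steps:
L(j) = -9 (L(j) = -8 - 1 = -9)
p(R) = -46 (p(R) = 3 - (2 - 9)² = 3 - 1*(-7)² = 3 - 1*49 = 3 - 49 = -46)
q = -39 (q = -3 - 36 = -39)
g(P, U) = -46 - P
(-17536/8502 + g(q, 57)) + 28646 = (-17536/8502 + (-46 - 1*(-39))) + 28646 = (-17536*1/8502 + (-46 + 39)) + 28646 = (-8768/4251 - 7) + 28646 = -38525/4251 + 28646 = 121735621/4251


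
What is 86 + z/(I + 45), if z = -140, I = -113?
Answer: 1497/17 ≈ 88.059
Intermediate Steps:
86 + z/(I + 45) = 86 - 140/(-113 + 45) = 86 - 140/(-68) = 86 - 140*(-1/68) = 86 + 35/17 = 1497/17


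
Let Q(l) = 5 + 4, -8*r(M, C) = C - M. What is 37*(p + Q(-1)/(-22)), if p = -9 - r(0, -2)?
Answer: -15725/44 ≈ -357.39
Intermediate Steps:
r(M, C) = -C/8 + M/8 (r(M, C) = -(C - M)/8 = -C/8 + M/8)
Q(l) = 9
p = -37/4 (p = -9 - (-1/8*(-2) + (1/8)*0) = -9 - (1/4 + 0) = -9 - 1*1/4 = -9 - 1/4 = -37/4 ≈ -9.2500)
37*(p + Q(-1)/(-22)) = 37*(-37/4 + 9/(-22)) = 37*(-37/4 + 9*(-1/22)) = 37*(-37/4 - 9/22) = 37*(-425/44) = -15725/44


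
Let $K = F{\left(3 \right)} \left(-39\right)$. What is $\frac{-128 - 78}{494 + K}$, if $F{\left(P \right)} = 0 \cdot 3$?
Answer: $- \frac{103}{247} \approx -0.417$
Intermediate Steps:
$F{\left(P \right)} = 0$
$K = 0$ ($K = 0 \left(-39\right) = 0$)
$\frac{-128 - 78}{494 + K} = \frac{-128 - 78}{494 + 0} = - \frac{206}{494} = \left(-206\right) \frac{1}{494} = - \frac{103}{247}$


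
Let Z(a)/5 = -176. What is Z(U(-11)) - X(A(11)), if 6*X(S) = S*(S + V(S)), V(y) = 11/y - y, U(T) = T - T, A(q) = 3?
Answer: -5291/6 ≈ -881.83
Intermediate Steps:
U(T) = 0
Z(a) = -880 (Z(a) = 5*(-176) = -880)
V(y) = -y + 11/y
X(S) = 11/6 (X(S) = (S*(S + (-S + 11/S)))/6 = (S*(11/S))/6 = (1/6)*11 = 11/6)
Z(U(-11)) - X(A(11)) = -880 - 1*11/6 = -880 - 11/6 = -5291/6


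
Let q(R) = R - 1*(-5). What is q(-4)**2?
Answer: 1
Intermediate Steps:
q(R) = 5 + R (q(R) = R + 5 = 5 + R)
q(-4)**2 = (5 - 4)**2 = 1**2 = 1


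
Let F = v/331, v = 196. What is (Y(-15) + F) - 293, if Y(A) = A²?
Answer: -22312/331 ≈ -67.408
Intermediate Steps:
F = 196/331 ≈ 0.59214
(Y(-15) + F) - 293 = ((-15)² + 196/331) - 293 = (225 + 196/331) - 293 = 74671/331 - 293 = -22312/331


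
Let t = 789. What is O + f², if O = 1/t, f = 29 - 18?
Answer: 95470/789 ≈ 121.00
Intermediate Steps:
f = 11
O = 1/789 ≈ 0.0012674
O + f² = 1/789 + 11² = 1/789 + 121 = 95470/789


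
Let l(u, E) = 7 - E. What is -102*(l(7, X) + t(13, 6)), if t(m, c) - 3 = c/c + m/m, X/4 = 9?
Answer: 2448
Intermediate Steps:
X = 36 (X = 4*9 = 36)
t(m, c) = 5 (t(m, c) = 3 + (c/c + m/m) = 3 + (1 + 1) = 3 + 2 = 5)
-102*(l(7, X) + t(13, 6)) = -102*((7 - 1*36) + 5) = -102*((7 - 36) + 5) = -102*(-29 + 5) = -102*(-24) = 2448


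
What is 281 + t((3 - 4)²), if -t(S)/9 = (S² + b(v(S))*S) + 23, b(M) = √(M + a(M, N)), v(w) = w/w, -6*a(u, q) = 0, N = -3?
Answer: 56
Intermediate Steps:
a(u, q) = 0 (a(u, q) = -⅙*0 = 0)
v(w) = 1
b(M) = √M (b(M) = √(M + 0) = √M)
t(S) = -207 - 9*S - 9*S² (t(S) = -9*((S² + √1*S) + 23) = -9*((S² + 1*S) + 23) = -9*((S² + S) + 23) = -9*((S + S²) + 23) = -9*(23 + S + S²) = -207 - 9*S - 9*S²)
281 + t((3 - 4)²) = 281 + (-207 - 9*(3 - 4)² - 9*(3 - 4)⁴) = 281 + (-207 - 9*(-1)² - 9*((-1)²)²) = 281 + (-207 - 9*1 - 9*1²) = 281 + (-207 - 9 - 9*1) = 281 + (-207 - 9 - 9) = 281 - 225 = 56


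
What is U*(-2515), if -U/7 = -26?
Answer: -457730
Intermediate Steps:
U = 182 (U = -7*(-26) = 182)
U*(-2515) = 182*(-2515) = -457730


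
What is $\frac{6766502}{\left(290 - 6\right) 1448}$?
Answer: $\frac{3383251}{205616} \approx 16.454$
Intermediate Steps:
$\frac{6766502}{\left(290 - 6\right) 1448} = \frac{6766502}{284 \cdot 1448} = \frac{6766502}{411232} = 6766502 \cdot \frac{1}{411232} = \frac{3383251}{205616}$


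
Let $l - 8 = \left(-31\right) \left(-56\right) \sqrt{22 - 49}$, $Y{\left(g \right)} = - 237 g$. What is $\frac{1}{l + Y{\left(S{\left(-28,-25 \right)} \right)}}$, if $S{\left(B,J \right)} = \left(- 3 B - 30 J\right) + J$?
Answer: $- \frac{191725}{36839845417} - \frac{5208 i \sqrt{3}}{36839845417} \approx -5.2043 \cdot 10^{-6} - 2.4486 \cdot 10^{-7} i$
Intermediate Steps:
$S{\left(B,J \right)} = - 29 J - 3 B$ ($S{\left(B,J \right)} = \left(- 30 J - 3 B\right) + J = - 29 J - 3 B$)
$l = 8 + 5208 i \sqrt{3}$ ($l = 8 + \left(-31\right) \left(-56\right) \sqrt{22 - 49} = 8 + 1736 \sqrt{-27} = 8 + 1736 \cdot 3 i \sqrt{3} = 8 + 5208 i \sqrt{3} \approx 8.0 + 9020.5 i$)
$\frac{1}{l + Y{\left(S{\left(-28,-25 \right)} \right)}} = \frac{1}{\left(8 + 5208 i \sqrt{3}\right) - 237 \left(\left(-29\right) \left(-25\right) - -84\right)} = \frac{1}{\left(8 + 5208 i \sqrt{3}\right) - 237 \left(725 + 84\right)} = \frac{1}{\left(8 + 5208 i \sqrt{3}\right) - 191733} = \frac{1}{-191725 + 5208 i \sqrt{3}}$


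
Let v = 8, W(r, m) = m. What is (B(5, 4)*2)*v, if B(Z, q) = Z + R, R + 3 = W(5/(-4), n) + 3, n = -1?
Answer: 64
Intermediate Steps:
R = -1 (R = -3 + (-1 + 3) = -3 + 2 = -1)
B(Z, q) = -1 + Z (B(Z, q) = Z - 1 = -1 + Z)
(B(5, 4)*2)*v = ((-1 + 5)*2)*8 = (4*2)*8 = 8*8 = 64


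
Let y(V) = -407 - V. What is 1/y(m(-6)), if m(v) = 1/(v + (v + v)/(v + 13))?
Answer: -54/21971 ≈ -0.0024578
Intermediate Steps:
m(v) = 1/(v + 2*v/(13 + v)) (m(v) = 1/(v + (2*v)/(13 + v)) = 1/(v + 2*v/(13 + v)))
1/y(m(-6)) = 1/(-407 - (13 - 6)/((-6)*(15 - 6))) = 1/(-407 - (-1)*7/(6*9)) = 1/(-407 - 1*(-7/54)) = 1/(-407 + 7/54) = 1/(-21971/54) = -54/21971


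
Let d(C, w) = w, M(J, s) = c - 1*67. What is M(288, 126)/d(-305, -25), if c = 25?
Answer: 42/25 ≈ 1.6800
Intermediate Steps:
M(J, s) = -42 (M(J, s) = 25 - 1*67 = 25 - 67 = -42)
M(288, 126)/d(-305, -25) = -42/(-25) = -42*(-1/25) = 42/25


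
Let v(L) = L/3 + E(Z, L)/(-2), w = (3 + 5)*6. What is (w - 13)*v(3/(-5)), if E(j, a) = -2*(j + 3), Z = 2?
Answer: 168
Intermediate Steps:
E(j, a) = -6 - 2*j (E(j, a) = -2*(3 + j) = -6 - 2*j)
w = 48 (w = 8*6 = 48)
v(L) = 5 + L/3 (v(L) = L/3 + (-6 - 2*2)/(-2) = L*(⅓) + (-6 - 4)*(-½) = L/3 - 10*(-½) = L/3 + 5 = 5 + L/3)
(w - 13)*v(3/(-5)) = (48 - 13)*(5 + (3/(-5))/3) = 35*(5 + (3*(-⅕))/3) = 35*(5 + (⅓)*(-⅗)) = 35*(5 - ⅕) = 35*(24/5) = 168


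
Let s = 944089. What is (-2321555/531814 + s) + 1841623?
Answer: 1481478320013/531814 ≈ 2.7857e+6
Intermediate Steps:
(-2321555/531814 + s) + 1841623 = (-2321555/531814 + 944089) + 1841623 = 502077425891/531814 + 1841623 = 1481478320013/531814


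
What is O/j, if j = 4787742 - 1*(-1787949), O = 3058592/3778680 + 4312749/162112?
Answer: 2099041607203/503508363423520320 ≈ 4.1688e-6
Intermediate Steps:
O = 2099041607203/76571171520 (O = 3058592*(1/3778680) + 4312749*(1/162112) = 382324/472335 + 4312749/162112 = 2099041607203/76571171520 ≈ 27.413)
j = 6575691 (j = 4787742 + 1787949 = 6575691)
O/j = (2099041607203/76571171520)/6575691 = (2099041607203/76571171520)*(1/6575691) = 2099041607203/503508363423520320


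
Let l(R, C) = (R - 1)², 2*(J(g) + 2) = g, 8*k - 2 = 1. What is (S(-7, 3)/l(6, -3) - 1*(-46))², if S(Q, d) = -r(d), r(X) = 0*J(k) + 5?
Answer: 52441/25 ≈ 2097.6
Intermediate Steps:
k = 3/8 (k = ¼ + (⅛)*1 = ¼ + ⅛ = 3/8 ≈ 0.37500)
J(g) = -2 + g/2
r(X) = 5 (r(X) = 0*(-2 + (½)*(3/8)) + 5 = 0*(-2 + 3/16) + 5 = 0*(-29/16) + 5 = 0 + 5 = 5)
S(Q, d) = -5 (S(Q, d) = -1*5 = -5)
l(R, C) = (-1 + R)²
(S(-7, 3)/l(6, -3) - 1*(-46))² = (-5/(-1 + 6)² - 1*(-46))² = (-5/(5²) + 46)² = (-5/25 + 46)² = (-5*1/25 + 46)² = (-⅕ + 46)² = (229/5)² = 52441/25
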